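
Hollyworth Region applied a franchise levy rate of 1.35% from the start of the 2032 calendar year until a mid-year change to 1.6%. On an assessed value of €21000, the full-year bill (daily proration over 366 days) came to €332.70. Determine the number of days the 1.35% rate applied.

Let d = days at the first rate; then 366 − d days at the second rate.
€21000 × [1.35%·d + 1.6%·(366−d)] / 366 = €332.70
Solving gives d = 23, so the new rate took effect on 24 January 2032.

23 days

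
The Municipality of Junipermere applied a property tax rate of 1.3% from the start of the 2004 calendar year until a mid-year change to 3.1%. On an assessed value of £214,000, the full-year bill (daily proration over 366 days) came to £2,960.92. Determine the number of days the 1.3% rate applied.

Let d = days at the first rate; then 366 − d days at the second rate.
£214,000 × [1.3%·d + 3.1%·(366−d)] / 366 = £2,960.92
Solving gives d = 349, so the new rate took effect on 15 December 2004.

349 days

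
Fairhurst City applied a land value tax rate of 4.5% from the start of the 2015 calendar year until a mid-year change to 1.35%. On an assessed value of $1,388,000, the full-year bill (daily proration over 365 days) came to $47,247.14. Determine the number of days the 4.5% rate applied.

238 days

Let d = days at the first rate; then 365 − d days at the second rate.
$1,388,000 × [4.5%·d + 1.35%·(365−d)] / 365 = $47,247.14
Solving gives d = 238, so the new rate took effect on 27 Aug 2015.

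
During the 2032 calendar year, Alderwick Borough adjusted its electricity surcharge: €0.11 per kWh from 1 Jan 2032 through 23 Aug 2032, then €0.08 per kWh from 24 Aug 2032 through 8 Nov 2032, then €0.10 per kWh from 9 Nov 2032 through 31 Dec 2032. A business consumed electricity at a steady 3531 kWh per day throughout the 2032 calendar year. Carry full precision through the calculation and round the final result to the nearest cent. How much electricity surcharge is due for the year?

1 Jan – 23 Aug 2032: 236 days × 3531 kWh/day = 833,316 kWh at €0.11/kWh → €91664.76
24 Aug – 8 Nov 2032: 77 days × 3531 kWh/day = 271,887 kWh at €0.08/kWh → €21750.96
9 Nov – 31 Dec 2032: 53 days × 3531 kWh/day = 187,143 kWh at €0.10/kWh → €18714.30

€132130.02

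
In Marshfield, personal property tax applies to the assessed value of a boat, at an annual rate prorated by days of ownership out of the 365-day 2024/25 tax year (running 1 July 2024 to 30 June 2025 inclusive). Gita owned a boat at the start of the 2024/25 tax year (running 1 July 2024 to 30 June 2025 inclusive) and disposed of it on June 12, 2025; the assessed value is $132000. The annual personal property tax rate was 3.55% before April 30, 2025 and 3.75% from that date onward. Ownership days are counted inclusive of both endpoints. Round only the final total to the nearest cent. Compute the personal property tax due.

$4486.73

July 1, 2024 – April 29, 2025: 303 days at 3.55% → $132000 × 3.55% × 303/365 = $3890.0219
April 30 – June 12, 2025: 44 days at 3.75% → $132000 × 3.75% × 44/365 = $596.7123
Total = $4486.7342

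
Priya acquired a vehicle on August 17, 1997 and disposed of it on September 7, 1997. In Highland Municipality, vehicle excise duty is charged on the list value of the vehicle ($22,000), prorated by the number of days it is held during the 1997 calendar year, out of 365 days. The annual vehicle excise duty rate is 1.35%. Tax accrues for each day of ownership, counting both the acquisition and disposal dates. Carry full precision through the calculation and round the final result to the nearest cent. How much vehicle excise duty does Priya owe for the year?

$17.90

Days held (August 17 – September 7, 1997): 22 out of 365
Tax = $22,000 × 1.35% × 22/365 = $17.9014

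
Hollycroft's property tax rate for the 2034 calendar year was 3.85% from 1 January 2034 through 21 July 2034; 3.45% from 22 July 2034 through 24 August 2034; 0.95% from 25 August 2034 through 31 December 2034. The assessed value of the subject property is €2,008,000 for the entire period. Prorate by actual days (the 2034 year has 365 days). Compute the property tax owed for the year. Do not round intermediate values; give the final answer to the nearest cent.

1 January – 21 July 2034: 202 days at 3.85% → €2,008,000 × 3.85% × 202/365 = €42,784.1534
22 July – 24 August 2034: 34 days at 3.45% → €2,008,000 × 3.45% × 34/365 = €6,453.1068
25 August – 31 December 2034: 129 days at 0.95% → €2,008,000 × 0.95% × 129/365 = €6,741.9288
Total = €55,979.1890

€55,979.19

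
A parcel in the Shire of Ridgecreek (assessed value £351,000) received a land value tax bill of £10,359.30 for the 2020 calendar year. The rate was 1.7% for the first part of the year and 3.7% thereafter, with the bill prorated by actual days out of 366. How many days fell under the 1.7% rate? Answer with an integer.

Let d = days at the first rate; then 366 − d days at the second rate.
£351,000 × [1.7%·d + 3.7%·(366−d)] / 366 = £10,359.30
Solving gives d = 137, so the new rate took effect on 17 May 2020.

137 days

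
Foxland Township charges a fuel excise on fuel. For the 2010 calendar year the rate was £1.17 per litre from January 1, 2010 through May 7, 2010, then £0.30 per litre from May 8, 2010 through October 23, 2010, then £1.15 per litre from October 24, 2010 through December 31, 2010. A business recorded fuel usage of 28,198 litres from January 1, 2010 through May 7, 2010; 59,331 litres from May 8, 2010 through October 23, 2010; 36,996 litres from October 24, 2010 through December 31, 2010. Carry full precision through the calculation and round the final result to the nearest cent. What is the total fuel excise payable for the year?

£93,336.36

January 1 – May 7, 2010: 28,198 litres at £1.17/litre → £32,991.66
May 8 – October 23, 2010: 59,331 litres at £0.30/litre → £17,799.30
October 24 – December 31, 2010: 36,996 litres at £1.15/litre → £42,545.40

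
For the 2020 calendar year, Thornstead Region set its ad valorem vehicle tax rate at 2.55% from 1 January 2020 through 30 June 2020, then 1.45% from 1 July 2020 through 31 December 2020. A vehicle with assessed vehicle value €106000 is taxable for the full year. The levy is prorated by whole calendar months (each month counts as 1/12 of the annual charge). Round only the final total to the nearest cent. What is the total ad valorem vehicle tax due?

1 January – 30 June 2020: 6 months at 2.55% → €106000 × 2.55% × 6/12 = €1351.5000
1 July – 31 December 2020: 6 months at 1.45% → €106000 × 1.45% × 6/12 = €768.5000
Total = €2120.0000

€2120.00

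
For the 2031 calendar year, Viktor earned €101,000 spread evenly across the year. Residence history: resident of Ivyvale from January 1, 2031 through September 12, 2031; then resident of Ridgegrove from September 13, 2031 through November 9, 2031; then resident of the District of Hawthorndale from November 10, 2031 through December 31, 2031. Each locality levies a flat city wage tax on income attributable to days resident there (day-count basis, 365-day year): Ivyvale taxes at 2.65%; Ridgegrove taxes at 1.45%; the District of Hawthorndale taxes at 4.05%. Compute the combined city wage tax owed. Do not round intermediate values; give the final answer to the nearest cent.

Ivyvale, January 1 – September 12, 2031: 255 days → €101,000 × 2.65% × 255/365 = €1,869.8836
Ridgegrove, September 13 – November 9, 2031: 58 days → €101,000 × 1.45% × 58/365 = €232.7151
The District of Hawthorndale, November 10 – December 31, 2031: 52 days → €101,000 × 4.05% × 52/365 = €582.7562
Total = €2,685.3548

€2,685.35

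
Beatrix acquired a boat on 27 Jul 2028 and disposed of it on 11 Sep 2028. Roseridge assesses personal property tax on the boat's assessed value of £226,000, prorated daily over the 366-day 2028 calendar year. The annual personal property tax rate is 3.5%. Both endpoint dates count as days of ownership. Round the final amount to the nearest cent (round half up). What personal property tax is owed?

Days held (27 Jul – 11 Sep 2028): 47 out of 366
Tax = £226,000 × 3.5% × 47/366 = £1,015.7650

£1,015.77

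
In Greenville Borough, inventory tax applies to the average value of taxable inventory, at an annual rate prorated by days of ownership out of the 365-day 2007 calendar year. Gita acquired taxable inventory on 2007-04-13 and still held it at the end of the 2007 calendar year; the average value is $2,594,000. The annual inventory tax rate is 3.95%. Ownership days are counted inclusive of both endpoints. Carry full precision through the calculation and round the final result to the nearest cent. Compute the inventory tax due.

$73,829.50

Days held (2007-04-13 to 2007-12-31): 263 out of 365
Tax = $2,594,000 × 3.95% × 263/365 = $73,829.5041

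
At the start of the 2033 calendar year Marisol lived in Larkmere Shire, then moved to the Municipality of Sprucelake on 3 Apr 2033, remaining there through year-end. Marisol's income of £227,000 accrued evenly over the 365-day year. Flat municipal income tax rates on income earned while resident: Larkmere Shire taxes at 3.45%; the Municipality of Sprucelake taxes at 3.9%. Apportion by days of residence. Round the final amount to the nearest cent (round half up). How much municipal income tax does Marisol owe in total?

£8,595.53

Larkmere Shire, 1 Jan – 2 Apr 2033: 92 days → £227,000 × 3.45% × 92/365 = £1,973.9671
The Municipality of Sprucelake, 3 Apr – 31 Dec 2033: 273 days → £227,000 × 3.9% × 273/365 = £6,621.5589
Total = £8,595.5260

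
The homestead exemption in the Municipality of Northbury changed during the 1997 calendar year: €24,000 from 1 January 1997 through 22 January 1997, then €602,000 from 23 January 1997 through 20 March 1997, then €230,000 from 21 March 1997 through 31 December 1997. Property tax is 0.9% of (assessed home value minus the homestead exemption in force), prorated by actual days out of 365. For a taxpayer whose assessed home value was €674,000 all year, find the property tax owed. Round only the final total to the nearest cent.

€3,584.91

1 January – 22 January 1997: 22 days, exemption €24,000 → (€674,000 − €24,000) × 0.9% × 22/365 = €352.6027
23 January – 20 March 1997: 57 days, exemption €602,000 → (€674,000 − €602,000) × 0.9% × 57/365 = €101.1945
21 March – 31 December 1997: 286 days, exemption €230,000 → (€674,000 − €230,000) × 0.9% × 286/365 = €3,131.1123
Total = €3,584.9096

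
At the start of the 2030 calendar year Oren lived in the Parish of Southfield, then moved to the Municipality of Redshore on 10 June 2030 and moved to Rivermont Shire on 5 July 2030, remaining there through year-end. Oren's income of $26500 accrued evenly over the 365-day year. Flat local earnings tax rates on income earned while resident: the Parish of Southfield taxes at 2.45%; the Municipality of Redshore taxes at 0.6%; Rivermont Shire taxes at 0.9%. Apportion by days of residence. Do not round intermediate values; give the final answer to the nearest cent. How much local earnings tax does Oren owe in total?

$413.11

The Parish of Southfield, 1 January – 9 June 2030: 160 days → $26500 × 2.45% × 160/365 = $284.6027
The Municipality of Redshore, 10 June – 4 July 2030: 25 days → $26500 × 0.6% × 25/365 = $10.8904
Rivermont Shire, 5 July – 31 December 2030: 180 days → $26500 × 0.9% × 180/365 = $117.6164
Total = $413.1096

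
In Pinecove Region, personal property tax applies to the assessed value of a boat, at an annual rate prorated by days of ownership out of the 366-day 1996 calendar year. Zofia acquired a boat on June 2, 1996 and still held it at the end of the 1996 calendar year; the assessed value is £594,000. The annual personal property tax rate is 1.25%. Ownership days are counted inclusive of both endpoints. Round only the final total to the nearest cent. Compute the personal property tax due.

Days held (June 2 – December 31, 1996): 213 out of 366
Tax = £594,000 × 1.25% × 213/366 = £4,321.1066

£4,321.11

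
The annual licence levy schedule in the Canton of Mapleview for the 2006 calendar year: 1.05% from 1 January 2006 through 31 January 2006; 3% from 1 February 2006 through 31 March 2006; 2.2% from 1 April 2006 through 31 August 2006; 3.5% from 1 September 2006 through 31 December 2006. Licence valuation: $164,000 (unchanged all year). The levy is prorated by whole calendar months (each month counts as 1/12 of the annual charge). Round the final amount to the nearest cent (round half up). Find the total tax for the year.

$4,380.17

1 January – 31 January 2006: 1 month at 1.05% → $164,000 × 1.05% × 1/12 = $143.5000
1 February – 31 March 2006: 2 months at 3% → $164,000 × 3% × 2/12 = $820.0000
1 April – 31 August 2006: 5 months at 2.2% → $164,000 × 2.2% × 5/12 = $1,503.3333
1 September – 31 December 2006: 4 months at 3.5% → $164,000 × 3.5% × 4/12 = $1,913.3333
Total = $4,380.1667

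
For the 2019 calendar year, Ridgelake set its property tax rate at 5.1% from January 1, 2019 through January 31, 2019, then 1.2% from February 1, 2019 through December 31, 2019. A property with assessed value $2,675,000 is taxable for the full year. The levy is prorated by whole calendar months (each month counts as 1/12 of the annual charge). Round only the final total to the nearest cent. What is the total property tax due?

January 1 – January 31, 2019: 1 month at 5.1% → $2,675,000 × 5.1% × 1/12 = $11,368.7500
February 1 – December 31, 2019: 11 months at 1.2% → $2,675,000 × 1.2% × 11/12 = $29,425.0000
Total = $40,793.7500

$40,793.75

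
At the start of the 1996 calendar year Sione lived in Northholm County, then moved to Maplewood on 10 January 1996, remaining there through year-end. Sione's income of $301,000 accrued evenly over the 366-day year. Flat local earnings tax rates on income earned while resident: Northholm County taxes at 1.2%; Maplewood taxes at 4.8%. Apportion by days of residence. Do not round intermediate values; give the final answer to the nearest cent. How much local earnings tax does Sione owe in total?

$14,181.54

Northholm County, 1 January – 9 January 1996: 9 days → $301,000 × 1.2% × 9/366 = $88.8197
Maplewood, 10 January – 31 December 1996: 357 days → $301,000 × 4.8% × 357/366 = $14,092.7213
Total = $14,181.5410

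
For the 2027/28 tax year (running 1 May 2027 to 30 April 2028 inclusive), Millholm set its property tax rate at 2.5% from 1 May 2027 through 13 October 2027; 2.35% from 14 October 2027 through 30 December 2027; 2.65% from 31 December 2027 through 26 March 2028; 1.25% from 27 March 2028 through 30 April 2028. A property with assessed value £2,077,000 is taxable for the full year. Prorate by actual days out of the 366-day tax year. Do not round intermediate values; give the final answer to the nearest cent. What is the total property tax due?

1 May – 13 October 2027: 166 days at 2.5% → £2,077,000 × 2.5% × 166/366 = £23,550.6831
14 October – 30 December 2027: 78 days at 2.35% → £2,077,000 × 2.35% × 78/366 = £10,402.0246
31 December 2027 – 26 March 2028: 87 days at 2.65% → £2,077,000 × 2.65% × 87/366 = £13,083.3975
27 March – 30 April 2028: 35 days at 1.25% → £2,077,000 × 1.25% × 35/366 = £2,482.7527
Total = £49,518.8579

£49,518.86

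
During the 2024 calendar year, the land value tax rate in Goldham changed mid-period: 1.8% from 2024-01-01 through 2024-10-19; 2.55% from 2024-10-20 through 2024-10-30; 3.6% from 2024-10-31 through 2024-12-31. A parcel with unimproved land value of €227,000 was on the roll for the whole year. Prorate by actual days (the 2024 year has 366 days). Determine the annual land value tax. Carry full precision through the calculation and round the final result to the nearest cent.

€4,829.33

2024-01-01 to 2024-10-19: 293 days at 1.8% → €227,000 × 1.8% × 293/366 = €3,271.0328
2024-10-20 to 2024-10-30: 11 days at 2.55% → €227,000 × 2.55% × 11/366 = €173.9713
2024-10-31 to 2024-12-31: 62 days at 3.6% → €227,000 × 3.6% × 62/366 = €1,384.3279
Total = €4,829.3320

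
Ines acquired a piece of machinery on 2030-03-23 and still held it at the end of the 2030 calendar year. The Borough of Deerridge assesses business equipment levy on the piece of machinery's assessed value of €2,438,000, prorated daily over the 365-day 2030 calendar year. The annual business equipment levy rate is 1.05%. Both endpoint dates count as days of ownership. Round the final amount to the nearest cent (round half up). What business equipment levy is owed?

Days held (2030-03-23 to 2030-12-31): 284 out of 365
Tax = €2,438,000 × 1.05% × 284/365 = €19,918.1260

€19,918.13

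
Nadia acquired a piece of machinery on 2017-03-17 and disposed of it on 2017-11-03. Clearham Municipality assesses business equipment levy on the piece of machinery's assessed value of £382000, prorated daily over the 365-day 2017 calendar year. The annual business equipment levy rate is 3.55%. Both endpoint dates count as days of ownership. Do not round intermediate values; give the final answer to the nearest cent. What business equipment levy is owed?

Days held (2017-03-17 to 2017-11-03): 232 out of 365
Tax = £382000 × 3.55% × 232/365 = £8619.5945

£8619.59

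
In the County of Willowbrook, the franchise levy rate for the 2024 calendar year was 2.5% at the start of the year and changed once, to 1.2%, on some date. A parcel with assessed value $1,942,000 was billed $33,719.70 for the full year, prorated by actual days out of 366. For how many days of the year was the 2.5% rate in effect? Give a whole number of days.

151 days

Let d = days at the first rate; then 366 − d days at the second rate.
$1,942,000 × [2.5%·d + 1.2%·(366−d)] / 366 = $33,719.70
Solving gives d = 151, so the new rate took effect on 31 May 2024.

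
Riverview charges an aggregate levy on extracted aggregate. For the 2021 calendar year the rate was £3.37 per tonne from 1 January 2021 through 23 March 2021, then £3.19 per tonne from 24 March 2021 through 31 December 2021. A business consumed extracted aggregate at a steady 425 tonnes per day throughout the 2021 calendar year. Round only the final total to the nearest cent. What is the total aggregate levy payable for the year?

£501121.75

1 January – 23 March 2021: 82 days × 425 tonnes/day = 34,850 tonnes at £3.37/tonne → £117444.50
24 March – 31 December 2021: 283 days × 425 tonnes/day = 120,275 tonnes at £3.19/tonne → £383677.25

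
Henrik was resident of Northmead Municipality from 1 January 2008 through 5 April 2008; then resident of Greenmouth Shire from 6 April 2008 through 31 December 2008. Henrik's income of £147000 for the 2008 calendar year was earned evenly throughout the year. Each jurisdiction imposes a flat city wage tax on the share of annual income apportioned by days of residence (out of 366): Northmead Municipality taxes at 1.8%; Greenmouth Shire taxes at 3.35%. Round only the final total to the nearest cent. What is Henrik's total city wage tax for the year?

£4326.86

Northmead Municipality, 1 January – 5 April 2008: 96 days → £147000 × 1.8% × 96/366 = £694.0328
Greenmouth Shire, 6 April – 31 December 2008: 270 days → £147000 × 3.35% × 270/366 = £3632.8279
Total = £4326.8607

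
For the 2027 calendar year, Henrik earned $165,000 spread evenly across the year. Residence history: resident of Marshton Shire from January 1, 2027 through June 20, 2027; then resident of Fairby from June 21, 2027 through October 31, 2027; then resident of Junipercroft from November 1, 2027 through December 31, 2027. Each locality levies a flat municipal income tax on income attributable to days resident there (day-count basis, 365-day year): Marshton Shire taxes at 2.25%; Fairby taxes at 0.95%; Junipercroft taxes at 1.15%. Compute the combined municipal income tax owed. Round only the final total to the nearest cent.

Marshton Shire, January 1 – June 20, 2027: 171 days → $165,000 × 2.25% × 171/365 = $1,739.2808
Fairby, June 21 – October 31, 2027: 133 days → $165,000 × 0.95% × 133/365 = $571.1712
Junipercroft, November 1 – December 31, 2027: 61 days → $165,000 × 1.15% × 61/365 = $317.1164
Total = $2,627.5685

$2,627.57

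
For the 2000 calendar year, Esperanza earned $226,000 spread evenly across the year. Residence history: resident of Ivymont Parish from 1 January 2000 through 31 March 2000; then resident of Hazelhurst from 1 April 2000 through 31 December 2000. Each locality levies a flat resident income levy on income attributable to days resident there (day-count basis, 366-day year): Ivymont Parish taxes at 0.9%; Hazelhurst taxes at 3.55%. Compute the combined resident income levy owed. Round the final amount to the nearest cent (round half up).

$6,533.93

Ivymont Parish, 1 January – 31 March 2000: 91 days → $226,000 × 0.9% × 91/366 = $505.7213
Hazelhurst, 1 April – 31 December 2000: 275 days → $226,000 × 3.55% × 275/366 = $6,028.2104
Total = $6,533.9317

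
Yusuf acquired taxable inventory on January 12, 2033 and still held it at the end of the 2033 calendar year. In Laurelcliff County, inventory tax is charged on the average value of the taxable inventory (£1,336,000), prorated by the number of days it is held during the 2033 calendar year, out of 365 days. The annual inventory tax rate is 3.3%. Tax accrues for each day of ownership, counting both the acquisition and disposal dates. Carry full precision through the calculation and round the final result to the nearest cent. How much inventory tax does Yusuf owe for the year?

Days held (January 12 – December 31, 2033): 354 out of 365
Tax = £1,336,000 × 3.3% × 354/365 = £42,759.3205

£42,759.32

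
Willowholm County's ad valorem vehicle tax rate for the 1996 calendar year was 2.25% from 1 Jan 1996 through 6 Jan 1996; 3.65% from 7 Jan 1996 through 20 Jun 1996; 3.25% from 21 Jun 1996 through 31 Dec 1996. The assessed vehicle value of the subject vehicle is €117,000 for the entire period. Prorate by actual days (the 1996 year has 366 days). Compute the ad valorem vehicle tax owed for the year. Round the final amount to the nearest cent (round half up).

1 Jan – 6 Jan 1996: 6 days at 2.25% → €117,000 × 2.25% × 6/366 = €43.1557
7 Jan – 20 Jun 1996: 166 days at 3.65% → €117,000 × 3.65% × 166/366 = €1,936.8934
21 Jun – 31 Dec 1996: 194 days at 3.25% → €117,000 × 3.25% × 194/366 = €2,015.5328
Total = €3,995.5820

€3,995.58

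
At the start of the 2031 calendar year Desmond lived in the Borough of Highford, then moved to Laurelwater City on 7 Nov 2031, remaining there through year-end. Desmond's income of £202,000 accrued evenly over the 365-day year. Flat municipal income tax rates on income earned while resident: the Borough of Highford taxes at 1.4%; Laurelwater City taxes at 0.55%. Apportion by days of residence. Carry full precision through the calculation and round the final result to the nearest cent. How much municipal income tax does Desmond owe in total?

The Borough of Highford, 1 Jan – 6 Nov 2031: 310 days → £202,000 × 1.4% × 310/365 = £2,401.8630
Laurelwater City, 7 Nov – 31 Dec 2031: 55 days → £202,000 × 0.55% × 55/365 = £167.4110
Total = £2,569.2740

£2,569.27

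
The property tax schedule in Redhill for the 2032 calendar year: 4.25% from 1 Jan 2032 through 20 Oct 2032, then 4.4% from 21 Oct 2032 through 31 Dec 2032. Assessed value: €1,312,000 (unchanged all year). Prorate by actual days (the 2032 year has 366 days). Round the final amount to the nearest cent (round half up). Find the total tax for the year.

1 Jan – 20 Oct 2032: 294 days at 4.25% → €1,312,000 × 4.25% × 294/366 = €44,790.8197
21 Oct – 31 Dec 2032: 72 days at 4.4% → €1,312,000 × 4.4% × 72/366 = €11,356.3279
Total = €56,147.1475

€56,147.15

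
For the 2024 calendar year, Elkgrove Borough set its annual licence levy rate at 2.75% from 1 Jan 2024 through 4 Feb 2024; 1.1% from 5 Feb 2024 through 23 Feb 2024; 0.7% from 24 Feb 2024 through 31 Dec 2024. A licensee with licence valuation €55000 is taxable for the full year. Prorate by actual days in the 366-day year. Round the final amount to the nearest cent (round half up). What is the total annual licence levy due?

1 Jan – 4 Feb 2024: 35 days at 2.75% → €55000 × 2.75% × 35/366 = €144.6380
5 Feb – 23 Feb 2024: 19 days at 1.1% → €55000 × 1.1% × 19/366 = €31.4071
24 Feb – 31 Dec 2024: 312 days at 0.7% → €55000 × 0.7% × 312/366 = €328.1967
Total = €504.2418

€504.24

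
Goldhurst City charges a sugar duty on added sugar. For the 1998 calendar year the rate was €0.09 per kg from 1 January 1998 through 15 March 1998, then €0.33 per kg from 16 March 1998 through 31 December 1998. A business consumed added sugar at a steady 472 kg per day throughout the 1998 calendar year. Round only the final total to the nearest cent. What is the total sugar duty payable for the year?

€48469.68

1 January – 15 March 1998: 74 days × 472 kg/day = 34,928 kg at €0.09/kg → €3143.52
16 March – 31 December 1998: 291 days × 472 kg/day = 137,352 kg at €0.33/kg → €45326.16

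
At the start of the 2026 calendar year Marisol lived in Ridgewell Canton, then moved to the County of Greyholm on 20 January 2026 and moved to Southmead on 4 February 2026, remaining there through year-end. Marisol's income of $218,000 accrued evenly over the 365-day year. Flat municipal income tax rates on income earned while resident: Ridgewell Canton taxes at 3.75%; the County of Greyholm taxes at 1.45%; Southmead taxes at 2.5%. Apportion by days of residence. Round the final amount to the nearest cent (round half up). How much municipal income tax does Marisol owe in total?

$5,497.78

Ridgewell Canton, 1 January – 19 January 2026: 19 days → $218,000 × 3.75% × 19/365 = $425.5479
The County of Greyholm, 20 January – 3 February 2026: 15 days → $218,000 × 1.45% × 15/365 = $129.9041
Southmead, 4 February – 31 December 2026: 331 days → $218,000 × 2.5% × 331/365 = $4,942.3288
Total = $5,497.7808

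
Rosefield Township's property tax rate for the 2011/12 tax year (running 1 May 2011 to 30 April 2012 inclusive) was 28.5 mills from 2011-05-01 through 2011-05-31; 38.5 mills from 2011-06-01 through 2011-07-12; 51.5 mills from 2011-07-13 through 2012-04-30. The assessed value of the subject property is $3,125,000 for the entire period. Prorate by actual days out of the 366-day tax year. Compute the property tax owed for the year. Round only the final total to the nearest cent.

2011-05-01 to 2011-05-31: 31 days at 28.5 mills → $3,125,000 × 2.85% × 31/366 = $7,543.5451
2011-06-01 to 2011-07-12: 42 days at 38.5 mills → $3,125,000 × 3.85% × 42/366 = $13,806.3525
2011-07-13 to 2012-04-30: 293 days at 51.5 mills → $3,125,000 × 5.15% × 293/366 = $128,837.9440
Total = $150,187.8415

$150,187.84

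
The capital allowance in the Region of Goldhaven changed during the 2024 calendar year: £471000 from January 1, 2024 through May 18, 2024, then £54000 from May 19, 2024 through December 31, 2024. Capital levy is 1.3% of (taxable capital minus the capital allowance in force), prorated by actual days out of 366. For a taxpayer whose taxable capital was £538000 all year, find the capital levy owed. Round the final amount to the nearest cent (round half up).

£4233.20

January 1 – May 18, 2024: 139 days, exemption £471000 → (£538000 − £471000) × 1.3% × 139/366 = £330.7896
May 19 – December 31, 2024: 227 days, exemption £54000 → (£538000 − £54000) × 1.3% × 227/366 = £3902.4153
Total = £4233.2049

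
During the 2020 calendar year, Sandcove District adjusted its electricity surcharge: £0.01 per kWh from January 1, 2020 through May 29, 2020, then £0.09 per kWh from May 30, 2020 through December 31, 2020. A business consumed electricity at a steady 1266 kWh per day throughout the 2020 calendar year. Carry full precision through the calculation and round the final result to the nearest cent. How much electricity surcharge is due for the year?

January 1 – May 29, 2020: 150 days × 1266 kWh/day = 189,900 kWh at £0.01/kWh → £1899.00
May 30 – December 31, 2020: 216 days × 1266 kWh/day = 273,456 kWh at £0.09/kWh → £24611.04

£26510.04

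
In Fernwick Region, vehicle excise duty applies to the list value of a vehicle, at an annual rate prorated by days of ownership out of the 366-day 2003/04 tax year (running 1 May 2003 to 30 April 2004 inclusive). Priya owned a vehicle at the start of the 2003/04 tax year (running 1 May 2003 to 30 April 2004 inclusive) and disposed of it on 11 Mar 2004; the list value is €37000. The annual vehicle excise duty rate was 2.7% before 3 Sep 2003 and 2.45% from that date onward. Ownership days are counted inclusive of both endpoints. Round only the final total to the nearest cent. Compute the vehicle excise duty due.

1 May – 2 Sep 2003: 125 days at 2.7% → €37000 × 2.7% × 125/366 = €341.1885
3 Sep 2003 – 11 Mar 2004: 191 days at 2.45% → €37000 × 2.45% × 191/366 = €473.0642
Total = €814.2527

€814.25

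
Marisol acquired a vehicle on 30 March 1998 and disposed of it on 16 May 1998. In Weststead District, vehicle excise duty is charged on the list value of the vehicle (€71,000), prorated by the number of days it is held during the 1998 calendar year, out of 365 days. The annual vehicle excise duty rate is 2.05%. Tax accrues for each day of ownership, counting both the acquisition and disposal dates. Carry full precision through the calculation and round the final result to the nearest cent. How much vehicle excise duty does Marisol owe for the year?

Days held (30 March – 16 May 1998): 48 out of 365
Tax = €71,000 × 2.05% × 48/365 = €191.4082

€191.41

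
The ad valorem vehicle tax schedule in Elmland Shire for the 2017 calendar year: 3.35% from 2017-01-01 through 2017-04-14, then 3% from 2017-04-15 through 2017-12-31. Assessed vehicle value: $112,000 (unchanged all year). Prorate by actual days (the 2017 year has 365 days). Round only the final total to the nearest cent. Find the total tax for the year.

$3,471.69

2017-01-01 to 2017-04-14: 104 days at 3.35% → $112,000 × 3.35% × 104/365 = $1,069.0630
2017-04-15 to 2017-12-31: 261 days at 3% → $112,000 × 3% × 261/365 = $2,402.6301
Total = $3,471.6932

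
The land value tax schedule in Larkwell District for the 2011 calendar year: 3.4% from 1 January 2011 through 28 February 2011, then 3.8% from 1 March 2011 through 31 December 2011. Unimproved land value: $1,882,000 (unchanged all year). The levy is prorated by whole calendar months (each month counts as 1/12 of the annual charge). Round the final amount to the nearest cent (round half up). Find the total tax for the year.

$70,261.33

1 January – 28 February 2011: 2 months at 3.4% → $1,882,000 × 3.4% × 2/12 = $10,664.6667
1 March – 31 December 2011: 10 months at 3.8% → $1,882,000 × 3.8% × 10/12 = $59,596.6667
Total = $70,261.3333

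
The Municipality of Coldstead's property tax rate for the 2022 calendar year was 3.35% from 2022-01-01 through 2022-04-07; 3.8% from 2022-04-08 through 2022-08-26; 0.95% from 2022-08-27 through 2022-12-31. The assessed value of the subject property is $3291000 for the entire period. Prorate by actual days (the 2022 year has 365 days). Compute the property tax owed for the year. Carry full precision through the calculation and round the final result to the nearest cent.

$88487.33

2022-01-01 to 2022-04-07: 97 days at 3.35% → $3291000 × 3.35% × 97/365 = $29298.9164
2022-04-08 to 2022-08-26: 141 days at 3.8% → $3291000 × 3.8% × 141/365 = $48310.0767
2022-08-27 to 2022-12-31: 127 days at 0.95% → $3291000 × 0.95% × 127/365 = $10878.3329
Total = $88487.3260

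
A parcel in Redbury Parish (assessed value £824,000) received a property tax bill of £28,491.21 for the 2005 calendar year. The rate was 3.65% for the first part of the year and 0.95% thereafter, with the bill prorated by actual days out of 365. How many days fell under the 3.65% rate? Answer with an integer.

339 days

Let d = days at the first rate; then 365 − d days at the second rate.
£824,000 × [3.65%·d + 0.95%·(365−d)] / 365 = £28,491.21
Solving gives d = 339, so the new rate took effect on 6 Dec 2005.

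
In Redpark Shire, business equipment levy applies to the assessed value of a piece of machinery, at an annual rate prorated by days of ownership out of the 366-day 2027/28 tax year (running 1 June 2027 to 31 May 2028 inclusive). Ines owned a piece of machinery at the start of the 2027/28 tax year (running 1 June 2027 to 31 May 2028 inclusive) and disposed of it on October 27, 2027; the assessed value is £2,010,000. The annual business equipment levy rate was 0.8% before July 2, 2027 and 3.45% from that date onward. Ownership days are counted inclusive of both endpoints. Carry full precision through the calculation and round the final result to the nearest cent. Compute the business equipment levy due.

£23,719.10

June 1 – July 1, 2027: 31 days at 0.8% → £2,010,000 × 0.8% × 31/366 = £1,361.9672
July 2 – October 27, 2027: 118 days at 3.45% → £2,010,000 × 3.45% × 118/366 = £22,357.1311
Total = £23,719.0984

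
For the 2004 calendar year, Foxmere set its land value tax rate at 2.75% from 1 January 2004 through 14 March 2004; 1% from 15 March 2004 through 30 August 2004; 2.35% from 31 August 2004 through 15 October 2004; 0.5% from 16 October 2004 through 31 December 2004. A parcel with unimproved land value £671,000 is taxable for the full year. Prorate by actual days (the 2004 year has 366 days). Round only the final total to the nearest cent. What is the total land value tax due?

1 January – 14 March 2004: 74 days at 2.75% → £671,000 × 2.75% × 74/366 = £3,730.8333
15 March – 30 August 2004: 169 days at 1% → £671,000 × 1% × 169/366 = £3,098.3333
31 August – 15 October 2004: 46 days at 2.35% → £671,000 × 2.35% × 46/366 = £1,981.8333
16 October – 31 December 2004: 77 days at 0.5% → £671,000 × 0.5% × 77/366 = £705.8333
Total = £9,516.8333

£9,516.83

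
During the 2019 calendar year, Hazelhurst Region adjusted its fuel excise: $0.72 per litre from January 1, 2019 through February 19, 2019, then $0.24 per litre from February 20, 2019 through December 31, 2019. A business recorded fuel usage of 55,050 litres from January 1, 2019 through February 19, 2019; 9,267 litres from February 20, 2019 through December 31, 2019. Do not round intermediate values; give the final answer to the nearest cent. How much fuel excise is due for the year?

$41,860.08

January 1 – February 19, 2019: 55,050 litres at $0.72/litre → $39,636.00
February 20 – December 31, 2019: 9,267 litres at $0.24/litre → $2,224.08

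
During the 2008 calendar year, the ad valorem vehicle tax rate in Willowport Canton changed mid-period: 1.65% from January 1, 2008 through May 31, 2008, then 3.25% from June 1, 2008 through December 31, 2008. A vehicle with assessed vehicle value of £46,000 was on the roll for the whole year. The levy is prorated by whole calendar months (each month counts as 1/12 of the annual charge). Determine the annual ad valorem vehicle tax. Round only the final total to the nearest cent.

£1,188.33

January 1 – May 31, 2008: 5 months at 1.65% → £46,000 × 1.65% × 5/12 = £316.2500
June 1 – December 31, 2008: 7 months at 3.25% → £46,000 × 3.25% × 7/12 = £872.0833
Total = £1,188.3333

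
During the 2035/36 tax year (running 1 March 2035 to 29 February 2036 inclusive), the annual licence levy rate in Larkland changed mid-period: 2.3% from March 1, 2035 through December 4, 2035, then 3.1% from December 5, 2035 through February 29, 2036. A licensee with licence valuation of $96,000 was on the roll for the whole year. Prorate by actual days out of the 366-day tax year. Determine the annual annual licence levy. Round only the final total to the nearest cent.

March 1 – December 4, 2035: 279 days at 2.3% → $96,000 × 2.3% × 279/366 = $1,683.1475
December 5, 2035 – February 29, 2036: 87 days at 3.1% → $96,000 × 3.1% × 87/366 = $707.4098
Total = $2,390.5574

$2,390.56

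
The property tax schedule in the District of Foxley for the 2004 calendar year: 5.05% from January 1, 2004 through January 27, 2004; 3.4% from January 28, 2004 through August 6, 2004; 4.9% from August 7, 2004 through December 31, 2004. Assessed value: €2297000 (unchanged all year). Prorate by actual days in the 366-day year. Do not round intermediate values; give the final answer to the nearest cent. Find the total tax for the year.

€94732.42

January 1 – January 27, 2004: 27 days at 5.05% → €2297000 × 5.05% × 27/366 = €8557.2664
January 28 – August 6, 2004: 192 days at 3.4% → €2297000 × 3.4% × 192/366 = €40969.4426
August 7 – December 31, 2004: 147 days at 4.9% → €2297000 × 4.9% × 147/366 = €45205.7131
Total = €94732.4221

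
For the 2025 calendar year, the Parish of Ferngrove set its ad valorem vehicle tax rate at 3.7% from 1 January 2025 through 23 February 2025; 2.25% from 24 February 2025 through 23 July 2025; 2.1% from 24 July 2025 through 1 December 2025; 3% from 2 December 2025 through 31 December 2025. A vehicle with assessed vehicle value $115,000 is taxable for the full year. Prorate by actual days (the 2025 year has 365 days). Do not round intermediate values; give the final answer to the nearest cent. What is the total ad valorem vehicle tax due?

1 January – 23 February 2025: 54 days at 3.7% → $115,000 × 3.7% × 54/365 = $629.5068
24 February – 23 July 2025: 150 days at 2.25% → $115,000 × 2.25% × 150/365 = $1,063.3562
24 July – 1 December 2025: 131 days at 2.1% → $115,000 × 2.1% × 131/365 = $866.7534
2 December – 31 December 2025: 30 days at 3% → $115,000 × 3% × 30/365 = $283.5616
Total = $2,843.1781

$2,843.18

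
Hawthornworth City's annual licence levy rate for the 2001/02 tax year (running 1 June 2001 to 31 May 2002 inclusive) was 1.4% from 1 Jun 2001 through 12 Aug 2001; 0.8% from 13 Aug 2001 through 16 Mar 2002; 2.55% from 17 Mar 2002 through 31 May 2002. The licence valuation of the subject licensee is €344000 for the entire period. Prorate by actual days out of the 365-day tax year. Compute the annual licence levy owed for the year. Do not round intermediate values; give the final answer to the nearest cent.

1 Jun – 12 Aug 2001: 73 days at 1.4% → €344000 × 1.4% × 73/365 = €963.2000
13 Aug 2001 – 16 Mar 2002: 216 days at 0.8% → €344000 × 0.8% × 216/365 = €1628.5808
17 Mar – 31 May 2002: 76 days at 2.55% → €344000 × 2.55% × 76/365 = €1826.4986
Total = €4418.2795

€4418.28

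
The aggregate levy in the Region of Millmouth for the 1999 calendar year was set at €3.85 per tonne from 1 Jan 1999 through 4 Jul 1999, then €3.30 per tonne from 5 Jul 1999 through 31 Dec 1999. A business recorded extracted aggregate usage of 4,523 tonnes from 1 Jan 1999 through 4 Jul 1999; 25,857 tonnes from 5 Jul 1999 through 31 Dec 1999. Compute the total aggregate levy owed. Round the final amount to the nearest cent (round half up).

€102,741.65

1 Jan – 4 Jul 1999: 4,523 tonnes at €3.85/tonne → €17,413.55
5 Jul – 31 Dec 1999: 25,857 tonnes at €3.30/tonne → €85,328.10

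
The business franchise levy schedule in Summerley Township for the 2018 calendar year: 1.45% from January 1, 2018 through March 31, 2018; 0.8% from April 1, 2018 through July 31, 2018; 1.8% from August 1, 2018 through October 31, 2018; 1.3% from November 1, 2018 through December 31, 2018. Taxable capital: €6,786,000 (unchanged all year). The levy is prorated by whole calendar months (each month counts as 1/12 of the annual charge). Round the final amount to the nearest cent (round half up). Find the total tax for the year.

€87,935.25

January 1 – March 31, 2018: 3 months at 1.45% → €6,786,000 × 1.45% × 3/12 = €24,599.2500
April 1 – July 31, 2018: 4 months at 0.8% → €6,786,000 × 0.8% × 4/12 = €18,096.0000
August 1 – October 31, 2018: 3 months at 1.8% → €6,786,000 × 1.8% × 3/12 = €30,537.0000
November 1 – December 31, 2018: 2 months at 1.3% → €6,786,000 × 1.3% × 2/12 = €14,703.0000
Total = €87,935.2500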